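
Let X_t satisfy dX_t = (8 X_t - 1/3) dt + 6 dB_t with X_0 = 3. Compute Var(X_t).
Var(X_t) = 9*exp(16*t)/4 - 9/4

The variance V(t) = Var(X_t) satisfies V'(t) = 2 a V(t) + c^2 with V(0) = 0 (drift coefficient is linear in X, diffusion is constant). With a = 8, c = 6, the solution is
  V(t) = (c^2 / (2 a)) * (exp(2 a t) - 1)
       = (6^2 / (2*8)) * (exp(16 t) - 1)
       = 9*exp(16*t)/4 - 9/4.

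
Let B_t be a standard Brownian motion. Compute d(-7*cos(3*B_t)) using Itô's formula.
d(-7*cos(3*B_t)) = (63*cos(3*B_t)/2) dt + (21*sin(3*B_t)) dB_t

Itô's formula for f(B_t) gives d f(B_t) = f'(B_t) dB_t + (1/2) f''(B_t) dt. Compute derivatives of f(x) = -7*cos(3*x):
  f'(x)  = 21*sin(3*x)
  f''(x) = 63*cos(3*x)
Substitute x = B_t and multiply the f'' term by 1/2:
  drift     = (1/2) * (63*cos(3*x)) evaluated at B_t = 63*cos(3*B_t)/2
  diffusion = (21*sin(3*x)) evaluated at B_t = 21*sin(3*B_t)
Therefore d(-7*cos(3*B_t)) = (63*cos(3*B_t)/2) dt + (21*sin(3*B_t)) dB_t.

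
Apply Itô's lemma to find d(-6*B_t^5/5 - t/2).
d(-6*B_t^5/5 - t/2) = (-12*B_t^3 - 1/2) dt + (-6*B_t^4) dB_t

Itô's formula for f(t, x): d f(t, B_t) = (f_t + (1/2) f_xx) dt + f_x dB_t. Compute partials of f(t, x) = -t/2 - 6*x^5/5:
  f_t(t,x)  = -1/2
  f_x(t,x)  = -6*x^4
  f_xx(t,x) = -24*x^3
Assemble drift = f_t + (1/2) f_xx = -12*x^3 - 1/2 and diffusion = f_x = -6*x^4. Substituting x = B_t:
  d(-6*B_t^5/5 - t/2) = (-12*B_t^3 - 1/2) dt + (-6*B_t^4) dB_t.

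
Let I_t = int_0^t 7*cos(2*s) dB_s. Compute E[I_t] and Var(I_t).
E[I_t] = 0; Var(I_t) = 49*t/2 + 49*sin(4*t)/8

The Itô integral of a deterministic integrand f(s) has mean 0 because each increment f(s) * (B_{s+ds} - B_s) has mean 0. By the Itô isometry:
  Var( int_0^t f(s) dB_s ) = E[ (int_0^t f(s) dB_s)^2 ] = int_0^t f(s)^2 ds.
Here f(s) = 7*cos(2*s), so f(s)^2 = 49*cos(2*s)^2. Integrate:
  int_0^t (49*cos(2*s)^2) ds = 49*t/2 + 49*sin(4*t)/8.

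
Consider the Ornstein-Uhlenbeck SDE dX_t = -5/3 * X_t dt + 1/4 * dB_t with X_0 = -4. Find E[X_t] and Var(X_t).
E[X_t] = -4*exp(-5*t/3); Var(X_t) = 3/160 - 3*exp(-10*t/3)/160

The OU SDE dX = -theta X dt + sigma dB admits the integrating factor exp(theta t): d(exp(theta t) X_t) = sigma exp(theta t) dB_t. Integrating from 0 to t:
  X_t = x_0 * exp(-theta t) + sigma * int_0^t exp(-theta (t-s)) dB_s.
The Itô integral has mean 0 and (by the Itô isometry) variance sigma^2 * int_0^t exp(-2 theta (t - s)) ds = sigma^2 * (1 - exp(-2 theta t)) / (2 theta).
With theta = 5/3, sigma = 1/4, x_0 = -4:
  E[X_t] = -4 * exp(-5/3 t) = -4*exp(-5*t/3)
  Var(X_t) = (1/4)^2 * (1 - exp(-2*5/3 t)) / (2 * 5/3) = 3/160 - 3*exp(-10*t/3)/160.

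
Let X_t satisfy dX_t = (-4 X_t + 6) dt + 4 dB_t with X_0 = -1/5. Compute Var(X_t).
Var(X_t) = 2 - 2*exp(-8*t)

The variance V(t) = Var(X_t) satisfies V'(t) = 2 a V(t) + c^2 with V(0) = 0 (drift coefficient is linear in X, diffusion is constant). With a = -4, c = 4, the solution is
  V(t) = (c^2 / (2 a)) * (exp(2 a t) - 1)
       = (4^2 / (2*(-4))) * (exp((-8) t) - 1)
       = 2 - 2*exp(-8*t).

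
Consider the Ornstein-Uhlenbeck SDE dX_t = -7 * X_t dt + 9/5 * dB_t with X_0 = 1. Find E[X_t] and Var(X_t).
E[X_t] = exp(-7*t); Var(X_t) = 81/350 - 81*exp(-14*t)/350

The OU SDE dX = -theta X dt + sigma dB admits the integrating factor exp(theta t): d(exp(theta t) X_t) = sigma exp(theta t) dB_t. Integrating from 0 to t:
  X_t = x_0 * exp(-theta t) + sigma * int_0^t exp(-theta (t-s)) dB_s.
The Itô integral has mean 0 and (by the Itô isometry) variance sigma^2 * int_0^t exp(-2 theta (t - s)) ds = sigma^2 * (1 - exp(-2 theta t)) / (2 theta).
With theta = 7, sigma = 9/5, x_0 = 1:
  E[X_t] = 1 * exp(-7 t) = exp(-7*t)
  Var(X_t) = (9/5)^2 * (1 - exp(-2*7 t)) / (2 * 7) = 81/350 - 81*exp(-14*t)/350.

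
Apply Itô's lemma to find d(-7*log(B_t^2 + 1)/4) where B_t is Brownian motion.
d(-7*log(B_t^2 + 1)/4) = (7*(B_t^2 - 1)/(4*(B_t^2 + 1)^2)) dt + (-7*B_t/(2*B_t^2 + 2)) dB_t

Itô's formula for f(B_t) gives d f(B_t) = f'(B_t) dB_t + (1/2) f''(B_t) dt. Compute derivatives of f(x) = -7*log(x^2 + 1)/4:
  f'(x)  = -7*x/(2*x^2 + 2)
  f''(x) = 7*(x^2 - 1)/(2*(x^2 + 1)^2)
Substitute x = B_t and multiply the f'' term by 1/2:
  drift     = (1/2) * (7*(x^2 - 1)/(2*(x^2 + 1)^2)) evaluated at B_t = 7*(B_t^2 - 1)/(4*(B_t^2 + 1)^2)
  diffusion = (-7*x/(2*x^2 + 2)) evaluated at B_t = -7*B_t/(2*B_t^2 + 2)
Therefore d(-7*log(B_t^2 + 1)/4) = (7*(B_t^2 - 1)/(4*(B_t^2 + 1)^2)) dt + (-7*B_t/(2*B_t^2 + 2)) dB_t.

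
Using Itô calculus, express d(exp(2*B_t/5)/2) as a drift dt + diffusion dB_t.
d(exp(2*B_t/5)/2) = (exp(2*B_t/5)/25) dt + (exp(2*B_t/5)/5) dB_t

Itô's formula for f(B_t) gives d f(B_t) = f'(B_t) dB_t + (1/2) f''(B_t) dt. Compute derivatives of f(x) = exp(2*x/5)/2:
  f'(x)  = exp(2*x/5)/5
  f''(x) = 2*exp(2*x/5)/25
Substitute x = B_t and multiply the f'' term by 1/2:
  drift     = (1/2) * (2*exp(2*x/5)/25) evaluated at B_t = exp(2*B_t/5)/25
  diffusion = (exp(2*x/5)/5) evaluated at B_t = exp(2*B_t/5)/5
Therefore d(exp(2*B_t/5)/2) = (exp(2*B_t/5)/25) dt + (exp(2*B_t/5)/5) dB_t.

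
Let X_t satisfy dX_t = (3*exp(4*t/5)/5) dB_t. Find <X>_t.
<X>_t = 9*exp(8*t/5)/40 - 9/40

For an Itô process dX_t = a(t) dt + b(t) dB_t, the quadratic variation is <X>_t = int_0^t b(s)^2 ds (the drift term does not contribute). Here b(s) = 3*exp(4*s/5)/5, so
  b(s)^2 = 9*exp(8*s/5)/25.
Integrating from 0 to t:
  <X>_t = int_0^t (9*exp(8*s/5)/25) ds = 9*exp(8*t/5)/40 - 9/40.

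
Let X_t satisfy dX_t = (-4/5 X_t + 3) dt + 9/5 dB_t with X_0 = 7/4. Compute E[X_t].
E[X_t] = 15/4 - 2*exp(-4*t/5)

Taking expectations and using E[dB_t] = 0, the mean m(t) = E[X_t] satisfies the ODE m'(t) = a m(t) + b with m(0) = x_0. With a = -4/5, b = 3, x_0 = 7/4, the solution is
  m(t) = x_0 * exp(a t) + (b/a) * (exp(a t) - 1)
       = (7/4) * exp((-4/5) t) + (3/(-4/5)) * (exp((-4/5) t) - 1)
       = 15/4 - 2*exp(-4*t/5).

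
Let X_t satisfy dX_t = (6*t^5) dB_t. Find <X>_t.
<X>_t = 36*t^11/11

For an Itô process dX_t = a(t) dt + b(t) dB_t, the quadratic variation is <X>_t = int_0^t b(s)^2 ds (the drift term does not contribute). Here b(s) = 6*s^5, so
  b(s)^2 = 36*s^10.
Integrating from 0 to t:
  <X>_t = int_0^t (36*s^10) ds = 36*t^11/11.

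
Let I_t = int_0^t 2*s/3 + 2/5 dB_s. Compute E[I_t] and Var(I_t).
E[I_t] = 0; Var(I_t) = 4*t*(25*t^2 + 45*t + 27)/675

The Itô integral of a deterministic integrand f(s) has mean 0 because each increment f(s) * (B_{s+ds} - B_s) has mean 0. By the Itô isometry:
  Var( int_0^t f(s) dB_s ) = E[ (int_0^t f(s) dB_s)^2 ] = int_0^t f(s)^2 ds.
Here f(s) = 2*s/3 + 2/5, so f(s)^2 = 4*(5*s + 3)^2/225. Integrate:
  int_0^t (4*(5*s + 3)^2/225) ds = 4*t*(25*t^2 + 45*t + 27)/675.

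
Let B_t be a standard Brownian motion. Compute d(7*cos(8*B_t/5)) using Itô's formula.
d(7*cos(8*B_t/5)) = (-224*cos(8*B_t/5)/25) dt + (-56*sin(8*B_t/5)/5) dB_t

Itô's formula for f(B_t) gives d f(B_t) = f'(B_t) dB_t + (1/2) f''(B_t) dt. Compute derivatives of f(x) = 7*cos(8*x/5):
  f'(x)  = -56*sin(8*x/5)/5
  f''(x) = -448*cos(8*x/5)/25
Substitute x = B_t and multiply the f'' term by 1/2:
  drift     = (1/2) * (-448*cos(8*x/5)/25) evaluated at B_t = -224*cos(8*B_t/5)/25
  diffusion = (-56*sin(8*x/5)/5) evaluated at B_t = -56*sin(8*B_t/5)/5
Therefore d(7*cos(8*B_t/5)) = (-224*cos(8*B_t/5)/25) dt + (-56*sin(8*B_t/5)/5) dB_t.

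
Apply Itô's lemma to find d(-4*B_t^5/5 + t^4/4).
d(-4*B_t^5/5 + t^4/4) = (-8*B_t^3 + t^3) dt + (-4*B_t^4) dB_t

Itô's formula for f(t, x): d f(t, B_t) = (f_t + (1/2) f_xx) dt + f_x dB_t. Compute partials of f(t, x) = t^4/4 - 4*x^5/5:
  f_t(t,x)  = t^3
  f_x(t,x)  = -4*x^4
  f_xx(t,x) = -16*x^3
Assemble drift = f_t + (1/2) f_xx = t^3 - 8*x^3 and diffusion = f_x = -4*x^4. Substituting x = B_t:
  d(-4*B_t^5/5 + t^4/4) = (-8*B_t^3 + t^3) dt + (-4*B_t^4) dB_t.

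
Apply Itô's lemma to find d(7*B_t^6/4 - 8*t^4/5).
d(7*B_t^6/4 - 8*t^4/5) = (105*B_t^4/4 - 32*t^3/5) dt + (21*B_t^5/2) dB_t

Itô's formula for f(t, x): d f(t, B_t) = (f_t + (1/2) f_xx) dt + f_x dB_t. Compute partials of f(t, x) = -8*t^4/5 + 7*x^6/4:
  f_t(t,x)  = -32*t^3/5
  f_x(t,x)  = 21*x^5/2
  f_xx(t,x) = 105*x^4/2
Assemble drift = f_t + (1/2) f_xx = -32*t^3/5 + 105*x^4/4 and diffusion = f_x = 21*x^5/2. Substituting x = B_t:
  d(7*B_t^6/4 - 8*t^4/5) = (105*B_t^4/4 - 32*t^3/5) dt + (21*B_t^5/2) dB_t.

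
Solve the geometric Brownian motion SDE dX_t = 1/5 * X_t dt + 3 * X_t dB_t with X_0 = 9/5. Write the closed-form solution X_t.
X_t = 9/5 * exp((-43/10) * t + (3) * B_t)

For GBM dX = mu X dt + sigma X dB with X_0 = x_0, apply Itô to Y = log X: dY = (mu - sigma^2/2) dt + sigma dB, so Y_t = log(x_0) + (mu - sigma^2/2) t + sigma B_t and hence X_t = x_0 * exp((mu - sigma^2/2) t + sigma B_t).
With mu = 1/5, sigma = 3, x_0 = 9/5, this gives:
  X_t = 9/5 * exp((-43/10) * t + (3) * B_t).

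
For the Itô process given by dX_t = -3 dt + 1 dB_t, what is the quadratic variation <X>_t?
<X>_t = t

For an Itô process dX_t = a(t) dt + b(t) dB_t, the quadratic variation is <X>_t = int_0^t b(s)^2 ds (the drift term does not contribute). Here b(s) = 1, so
  b(s)^2 = 1.
Integrating from 0 to t:
  <X>_t = int_0^t (1) ds = t.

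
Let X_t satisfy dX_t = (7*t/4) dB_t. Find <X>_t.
<X>_t = 49*t^3/48

For an Itô process dX_t = a(t) dt + b(t) dB_t, the quadratic variation is <X>_t = int_0^t b(s)^2 ds (the drift term does not contribute). Here b(s) = 7*s/4, so
  b(s)^2 = 49*s^2/16.
Integrating from 0 to t:
  <X>_t = int_0^t (49*s^2/16) ds = 49*t^3/48.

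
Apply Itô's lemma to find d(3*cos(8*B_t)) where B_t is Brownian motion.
d(3*cos(8*B_t)) = (-96*cos(8*B_t)) dt + (-24*sin(8*B_t)) dB_t

Itô's formula for f(B_t) gives d f(B_t) = f'(B_t) dB_t + (1/2) f''(B_t) dt. Compute derivatives of f(x) = 3*cos(8*x):
  f'(x)  = -24*sin(8*x)
  f''(x) = -192*cos(8*x)
Substitute x = B_t and multiply the f'' term by 1/2:
  drift     = (1/2) * (-192*cos(8*x)) evaluated at B_t = -96*cos(8*B_t)
  diffusion = (-24*sin(8*x)) evaluated at B_t = -24*sin(8*B_t)
Therefore d(3*cos(8*B_t)) = (-96*cos(8*B_t)) dt + (-24*sin(8*B_t)) dB_t.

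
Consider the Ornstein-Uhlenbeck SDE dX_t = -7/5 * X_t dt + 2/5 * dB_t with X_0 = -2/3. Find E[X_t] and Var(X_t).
E[X_t] = -2*exp(-7*t/5)/3; Var(X_t) = 2/35 - 2*exp(-14*t/5)/35

The OU SDE dX = -theta X dt + sigma dB admits the integrating factor exp(theta t): d(exp(theta t) X_t) = sigma exp(theta t) dB_t. Integrating from 0 to t:
  X_t = x_0 * exp(-theta t) + sigma * int_0^t exp(-theta (t-s)) dB_s.
The Itô integral has mean 0 and (by the Itô isometry) variance sigma^2 * int_0^t exp(-2 theta (t - s)) ds = sigma^2 * (1 - exp(-2 theta t)) / (2 theta).
With theta = 7/5, sigma = 2/5, x_0 = -2/3:
  E[X_t] = -2/3 * exp(-7/5 t) = -2*exp(-7*t/5)/3
  Var(X_t) = (2/5)^2 * (1 - exp(-2*7/5 t)) / (2 * 7/5) = 2/35 - 2*exp(-14*t/5)/35.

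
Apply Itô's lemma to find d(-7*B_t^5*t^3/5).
d(-7*B_t^5*t^3/5) = (B_t^3*t^2*(-21*B_t^2/5 - 14*t)) dt + (-7*B_t^4*t^3) dB_t

Itô's formula for f(t, x): d f(t, B_t) = (f_t + (1/2) f_xx) dt + f_x dB_t. Compute partials of f(t, x) = -7*t^3*x^5/5:
  f_t(t,x)  = -21*t^2*x^5/5
  f_x(t,x)  = -7*t^3*x^4
  f_xx(t,x) = -28*t^3*x^3
Assemble drift = f_t + (1/2) f_xx = t^2*x^3*(-14*t - 21*x^2/5) and diffusion = f_x = -7*t^3*x^4. Substituting x = B_t:
  d(-7*B_t^5*t^3/5) = (B_t^3*t^2*(-21*B_t^2/5 - 14*t)) dt + (-7*B_t^4*t^3) dB_t.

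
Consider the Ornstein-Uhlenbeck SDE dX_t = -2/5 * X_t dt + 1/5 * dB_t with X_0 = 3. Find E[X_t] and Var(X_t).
E[X_t] = 3*exp(-2*t/5); Var(X_t) = 1/20 - exp(-4*t/5)/20

The OU SDE dX = -theta X dt + sigma dB admits the integrating factor exp(theta t): d(exp(theta t) X_t) = sigma exp(theta t) dB_t. Integrating from 0 to t:
  X_t = x_0 * exp(-theta t) + sigma * int_0^t exp(-theta (t-s)) dB_s.
The Itô integral has mean 0 and (by the Itô isometry) variance sigma^2 * int_0^t exp(-2 theta (t - s)) ds = sigma^2 * (1 - exp(-2 theta t)) / (2 theta).
With theta = 2/5, sigma = 1/5, x_0 = 3:
  E[X_t] = 3 * exp(-2/5 t) = 3*exp(-2*t/5)
  Var(X_t) = (1/5)^2 * (1 - exp(-2*2/5 t)) / (2 * 2/5) = 1/20 - exp(-4*t/5)/20.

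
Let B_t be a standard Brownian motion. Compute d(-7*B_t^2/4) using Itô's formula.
d(-7*B_t^2/4) = (-7/4) dt + (-7*B_t/2) dB_t

Itô's formula for f(B_t) gives d f(B_t) = f'(B_t) dB_t + (1/2) f''(B_t) dt. Compute derivatives of f(x) = -7*x^2/4:
  f'(x)  = -7*x/2
  f''(x) = -7/2
Substitute x = B_t and multiply the f'' term by 1/2:
  drift     = (1/2) * (-7/2) evaluated at B_t = -7/4
  diffusion = (-7*x/2) evaluated at B_t = -7*B_t/2
Therefore d(-7*B_t^2/4) = (-7/4) dt + (-7*B_t/2) dB_t.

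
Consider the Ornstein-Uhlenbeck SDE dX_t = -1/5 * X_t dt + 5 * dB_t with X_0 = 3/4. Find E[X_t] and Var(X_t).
E[X_t] = 3*exp(-t/5)/4; Var(X_t) = 125/2 - 125*exp(-2*t/5)/2

The OU SDE dX = -theta X dt + sigma dB admits the integrating factor exp(theta t): d(exp(theta t) X_t) = sigma exp(theta t) dB_t. Integrating from 0 to t:
  X_t = x_0 * exp(-theta t) + sigma * int_0^t exp(-theta (t-s)) dB_s.
The Itô integral has mean 0 and (by the Itô isometry) variance sigma^2 * int_0^t exp(-2 theta (t - s)) ds = sigma^2 * (1 - exp(-2 theta t)) / (2 theta).
With theta = 1/5, sigma = 5, x_0 = 3/4:
  E[X_t] = 3/4 * exp(-1/5 t) = 3*exp(-t/5)/4
  Var(X_t) = (5)^2 * (1 - exp(-2*1/5 t)) / (2 * 1/5) = 125/2 - 125*exp(-2*t/5)/2.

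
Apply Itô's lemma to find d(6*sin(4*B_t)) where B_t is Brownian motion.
d(6*sin(4*B_t)) = (-48*sin(4*B_t)) dt + (24*cos(4*B_t)) dB_t

Itô's formula for f(B_t) gives d f(B_t) = f'(B_t) dB_t + (1/2) f''(B_t) dt. Compute derivatives of f(x) = 6*sin(4*x):
  f'(x)  = 24*cos(4*x)
  f''(x) = -96*sin(4*x)
Substitute x = B_t and multiply the f'' term by 1/2:
  drift     = (1/2) * (-96*sin(4*x)) evaluated at B_t = -48*sin(4*B_t)
  diffusion = (24*cos(4*x)) evaluated at B_t = 24*cos(4*B_t)
Therefore d(6*sin(4*B_t)) = (-48*sin(4*B_t)) dt + (24*cos(4*B_t)) dB_t.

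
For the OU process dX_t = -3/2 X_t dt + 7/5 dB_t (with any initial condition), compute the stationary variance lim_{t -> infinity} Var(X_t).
lim Var(X_t) = 49/75

The OU SDE dX = -theta X dt + sigma dB admits the integrating factor exp(theta t): d(exp(theta t) X_t) = sigma exp(theta t) dB_t. Integrating from 0 to t gives X_t = x_0 * exp(-theta t) + sigma * int_0^t exp(-theta (t-s)) dB_s for any initial x_0. The Itô integral has variance (by the Itô isometry) sigma^2 * int_0^t exp(-2 theta (t - s)) ds = sigma^2 * (1 - exp(-2 theta t)) / (2 theta), independent of x_0.
With theta = 3/2, sigma = 7/5:
  Var(X_t) = (7/5)^2 * (1 - exp(-2*3/2 t)) / (2 * 3/2) = 49/75 - 49*exp(-3*t)/75.
As t -> infinity, exp(-2*3/2 t) -> 0, so the stationary variance is sigma^2 / (2 theta) = 49/75.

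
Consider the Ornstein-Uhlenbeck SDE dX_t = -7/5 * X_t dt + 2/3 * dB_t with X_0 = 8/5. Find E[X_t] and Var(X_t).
E[X_t] = 8*exp(-7*t/5)/5; Var(X_t) = 10/63 - 10*exp(-14*t/5)/63

The OU SDE dX = -theta X dt + sigma dB admits the integrating factor exp(theta t): d(exp(theta t) X_t) = sigma exp(theta t) dB_t. Integrating from 0 to t:
  X_t = x_0 * exp(-theta t) + sigma * int_0^t exp(-theta (t-s)) dB_s.
The Itô integral has mean 0 and (by the Itô isometry) variance sigma^2 * int_0^t exp(-2 theta (t - s)) ds = sigma^2 * (1 - exp(-2 theta t)) / (2 theta).
With theta = 7/5, sigma = 2/3, x_0 = 8/5:
  E[X_t] = 8/5 * exp(-7/5 t) = 8*exp(-7*t/5)/5
  Var(X_t) = (2/3)^2 * (1 - exp(-2*7/5 t)) / (2 * 7/5) = 10/63 - 10*exp(-14*t/5)/63.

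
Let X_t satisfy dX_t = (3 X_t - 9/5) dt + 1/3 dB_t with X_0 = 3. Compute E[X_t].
E[X_t] = 12*exp(3*t)/5 + 3/5

Taking expectations and using E[dB_t] = 0, the mean m(t) = E[X_t] satisfies the ODE m'(t) = a m(t) + b with m(0) = x_0. With a = 3, b = -9/5, x_0 = 3, the solution is
  m(t) = x_0 * exp(a t) + (b/a) * (exp(a t) - 1)
       = 3 * exp(3 t) + ((-9/5)/3) * (exp(3 t) - 1)
       = 12*exp(3*t)/5 + 3/5.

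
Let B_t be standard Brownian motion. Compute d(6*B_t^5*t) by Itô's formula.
d(6*B_t^5*t) = (6*B_t^3*(B_t^2 + 10*t)) dt + (30*B_t^4*t) dB_t

Itô's formula for f(t, x): d f(t, B_t) = (f_t + (1/2) f_xx) dt + f_x dB_t. Compute partials of f(t, x) = 6*t*x^5:
  f_t(t,x)  = 6*x^5
  f_x(t,x)  = 30*t*x^4
  f_xx(t,x) = 120*t*x^3
Assemble drift = f_t + (1/2) f_xx = 6*x^3*(10*t + x^2) and diffusion = f_x = 30*t*x^4. Substituting x = B_t:
  d(6*B_t^5*t) = (6*B_t^3*(B_t^2 + 10*t)) dt + (30*B_t^4*t) dB_t.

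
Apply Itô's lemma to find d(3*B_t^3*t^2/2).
d(3*B_t^3*t^2/2) = (3*B_t*t*(2*B_t^2 + 3*t)/2) dt + (9*B_t^2*t^2/2) dB_t

Itô's formula for f(t, x): d f(t, B_t) = (f_t + (1/2) f_xx) dt + f_x dB_t. Compute partials of f(t, x) = 3*t^2*x^3/2:
  f_t(t,x)  = 3*t*x^3
  f_x(t,x)  = 9*t^2*x^2/2
  f_xx(t,x) = 9*t^2*x
Assemble drift = f_t + (1/2) f_xx = 3*t*x*(3*t + 2*x^2)/2 and diffusion = f_x = 9*t^2*x^2/2. Substituting x = B_t:
  d(3*B_t^3*t^2/2) = (3*B_t*t*(2*B_t^2 + 3*t)/2) dt + (9*B_t^2*t^2/2) dB_t.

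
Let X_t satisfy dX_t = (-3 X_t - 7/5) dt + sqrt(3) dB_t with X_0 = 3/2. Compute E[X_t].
E[X_t] = -7/15 + 59*exp(-3*t)/30

Taking expectations and using E[dB_t] = 0, the mean m(t) = E[X_t] satisfies the ODE m'(t) = a m(t) + b with m(0) = x_0. With a = -3, b = -7/5, x_0 = 3/2, the solution is
  m(t) = x_0 * exp(a t) + (b/a) * (exp(a t) - 1)
       = (3/2) * exp((-3) t) + ((-7/5)/(-3)) * (exp((-3) t) - 1)
       = -7/15 + 59*exp(-3*t)/30.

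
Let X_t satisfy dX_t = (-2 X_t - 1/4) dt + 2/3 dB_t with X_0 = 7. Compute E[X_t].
E[X_t] = -1/8 + 57*exp(-2*t)/8

Taking expectations and using E[dB_t] = 0, the mean m(t) = E[X_t] satisfies the ODE m'(t) = a m(t) + b with m(0) = x_0. With a = -2, b = -1/4, x_0 = 7, the solution is
  m(t) = x_0 * exp(a t) + (b/a) * (exp(a t) - 1)
       = 7 * exp((-2) t) + ((-1/4)/(-2)) * (exp((-2) t) - 1)
       = -1/8 + 57*exp(-2*t)/8.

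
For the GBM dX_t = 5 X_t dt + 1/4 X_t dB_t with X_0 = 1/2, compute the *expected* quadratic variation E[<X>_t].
E[<X>_t] = exp(161*t/16)/644 - 1/644

<X>_t = int_0^t ((1/4) * X_s)^2 ds. Taking expectation inside the integral: E[<X>_t] = (1/4)^2 * int_0^t E[X_s^2] ds. For GBM, E[X_s^2] = x_0^2 * exp((2 mu + sigma^2) s). Integrating:
  E[<X>_t] = (1/4)^2 * (1/2)^2 * (exp((2*5 + (1/4)^2) t) - 1) / (2*5 + (1/4)^2)
           = (1/4)^2 * (1/2)^2 * (exp((161/16) t) - 1) / (161/16) = exp(161*t/16)/644 - 1/644.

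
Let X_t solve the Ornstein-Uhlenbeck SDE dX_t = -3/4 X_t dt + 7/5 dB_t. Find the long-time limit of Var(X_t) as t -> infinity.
lim Var(X_t) = 98/75

The OU SDE dX = -theta X dt + sigma dB admits the integrating factor exp(theta t): d(exp(theta t) X_t) = sigma exp(theta t) dB_t. Integrating from 0 to t gives X_t = x_0 * exp(-theta t) + sigma * int_0^t exp(-theta (t-s)) dB_s for any initial x_0. The Itô integral has variance (by the Itô isometry) sigma^2 * int_0^t exp(-2 theta (t - s)) ds = sigma^2 * (1 - exp(-2 theta t)) / (2 theta), independent of x_0.
With theta = 3/4, sigma = 7/5:
  Var(X_t) = (7/5)^2 * (1 - exp(-2*3/4 t)) / (2 * 3/4) = 98/75 - 98*exp(-3*t/2)/75.
As t -> infinity, exp(-2*3/4 t) -> 0, so the stationary variance is sigma^2 / (2 theta) = 98/75.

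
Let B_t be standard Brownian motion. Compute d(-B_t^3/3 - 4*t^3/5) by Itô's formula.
d(-B_t^3/3 - 4*t^3/5) = (-B_t - 12*t^2/5) dt + (-B_t^2) dB_t

Itô's formula for f(t, x): d f(t, B_t) = (f_t + (1/2) f_xx) dt + f_x dB_t. Compute partials of f(t, x) = -4*t^3/5 - x^3/3:
  f_t(t,x)  = -12*t^2/5
  f_x(t,x)  = -x^2
  f_xx(t,x) = -2*x
Assemble drift = f_t + (1/2) f_xx = -12*t^2/5 - x and diffusion = f_x = -x^2. Substituting x = B_t:
  d(-B_t^3/3 - 4*t^3/5) = (-B_t - 12*t^2/5) dt + (-B_t^2) dB_t.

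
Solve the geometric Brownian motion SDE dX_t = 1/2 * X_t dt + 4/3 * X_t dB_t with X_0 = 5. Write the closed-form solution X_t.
X_t = 5 * exp((-7/18) * t + (4/3) * B_t)

For GBM dX = mu X dt + sigma X dB with X_0 = x_0, apply Itô to Y = log X: dY = (mu - sigma^2/2) dt + sigma dB, so Y_t = log(x_0) + (mu - sigma^2/2) t + sigma B_t and hence X_t = x_0 * exp((mu - sigma^2/2) t + sigma B_t).
With mu = 1/2, sigma = 4/3, x_0 = 5, this gives:
  X_t = 5 * exp((-7/18) * t + (4/3) * B_t).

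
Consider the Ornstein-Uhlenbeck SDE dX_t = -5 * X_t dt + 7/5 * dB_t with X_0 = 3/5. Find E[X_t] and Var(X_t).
E[X_t] = 3*exp(-5*t)/5; Var(X_t) = 49/250 - 49*exp(-10*t)/250

The OU SDE dX = -theta X dt + sigma dB admits the integrating factor exp(theta t): d(exp(theta t) X_t) = sigma exp(theta t) dB_t. Integrating from 0 to t:
  X_t = x_0 * exp(-theta t) + sigma * int_0^t exp(-theta (t-s)) dB_s.
The Itô integral has mean 0 and (by the Itô isometry) variance sigma^2 * int_0^t exp(-2 theta (t - s)) ds = sigma^2 * (1 - exp(-2 theta t)) / (2 theta).
With theta = 5, sigma = 7/5, x_0 = 3/5:
  E[X_t] = 3/5 * exp(-5 t) = 3*exp(-5*t)/5
  Var(X_t) = (7/5)^2 * (1 - exp(-2*5 t)) / (2 * 5) = 49/250 - 49*exp(-10*t)/250.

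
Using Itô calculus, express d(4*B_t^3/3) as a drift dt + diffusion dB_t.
d(4*B_t^3/3) = (4*B_t) dt + (4*B_t^2) dB_t

Itô's formula for f(B_t) gives d f(B_t) = f'(B_t) dB_t + (1/2) f''(B_t) dt. Compute derivatives of f(x) = 4*x^3/3:
  f'(x)  = 4*x^2
  f''(x) = 8*x
Substitute x = B_t and multiply the f'' term by 1/2:
  drift     = (1/2) * (8*x) evaluated at B_t = 4*B_t
  diffusion = (4*x^2) evaluated at B_t = 4*B_t^2
Therefore d(4*B_t^3/3) = (4*B_t) dt + (4*B_t^2) dB_t.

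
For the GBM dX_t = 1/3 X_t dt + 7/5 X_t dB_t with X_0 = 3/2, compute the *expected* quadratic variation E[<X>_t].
E[<X>_t] = 1323*exp(197*t/75)/788 - 1323/788

<X>_t = int_0^t ((7/5) * X_s)^2 ds. Taking expectation inside the integral: E[<X>_t] = (7/5)^2 * int_0^t E[X_s^2] ds. For GBM, E[X_s^2] = x_0^2 * exp((2 mu + sigma^2) s). Integrating:
  E[<X>_t] = (7/5)^2 * (3/2)^2 * (exp((2*(1/3) + (7/5)^2) t) - 1) / (2*(1/3) + (7/5)^2)
           = (7/5)^2 * (3/2)^2 * (exp((197/75) t) - 1) / (197/75) = 1323*exp(197*t/75)/788 - 1323/788.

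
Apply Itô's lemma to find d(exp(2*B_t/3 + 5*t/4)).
d(exp(2*B_t/3 + 5*t/4)) = (53*exp(2*B_t/3 + 5*t/4)/36) dt + (2*exp(2*B_t/3 + 5*t/4)/3) dB_t

Itô's formula for f(t, x): d f(t, B_t) = (f_t + (1/2) f_xx) dt + f_x dB_t. Compute partials of f(t, x) = exp(5*t/4 + 2*x/3):
  f_t(t,x)  = 5*exp(5*t/4 + 2*x/3)/4
  f_x(t,x)  = 2*exp(5*t/4 + 2*x/3)/3
  f_xx(t,x) = 4*exp(5*t/4 + 2*x/3)/9
Assemble drift = f_t + (1/2) f_xx = 53*exp(5*t/4 + 2*x/3)/36 and diffusion = f_x = 2*exp(5*t/4 + 2*x/3)/3. Substituting x = B_t:
  d(exp(2*B_t/3 + 5*t/4)) = (53*exp(2*B_t/3 + 5*t/4)/36) dt + (2*exp(2*B_t/3 + 5*t/4)/3) dB_t.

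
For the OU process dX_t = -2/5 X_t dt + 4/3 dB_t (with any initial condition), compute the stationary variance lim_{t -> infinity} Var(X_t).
lim Var(X_t) = 20/9

The OU SDE dX = -theta X dt + sigma dB admits the integrating factor exp(theta t): d(exp(theta t) X_t) = sigma exp(theta t) dB_t. Integrating from 0 to t gives X_t = x_0 * exp(-theta t) + sigma * int_0^t exp(-theta (t-s)) dB_s for any initial x_0. The Itô integral has variance (by the Itô isometry) sigma^2 * int_0^t exp(-2 theta (t - s)) ds = sigma^2 * (1 - exp(-2 theta t)) / (2 theta), independent of x_0.
With theta = 2/5, sigma = 4/3:
  Var(X_t) = (4/3)^2 * (1 - exp(-2*2/5 t)) / (2 * 2/5) = 20/9 - 20*exp(-4*t/5)/9.
As t -> infinity, exp(-2*2/5 t) -> 0, so the stationary variance is sigma^2 / (2 theta) = 20/9.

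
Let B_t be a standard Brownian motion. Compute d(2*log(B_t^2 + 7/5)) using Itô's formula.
d(2*log(B_t^2 + 7/5)) = (10*(7 - 5*B_t^2)/(5*B_t^2 + 7)^2) dt + (20*B_t/(5*B_t^2 + 7)) dB_t

Itô's formula for f(B_t) gives d f(B_t) = f'(B_t) dB_t + (1/2) f''(B_t) dt. Compute derivatives of f(x) = 2*log(x^2 + 7/5):
  f'(x)  = 20*x/(5*x^2 + 7)
  f''(x) = 20*(7 - 5*x^2)/(5*x^2 + 7)^2
Substitute x = B_t and multiply the f'' term by 1/2:
  drift     = (1/2) * (20*(7 - 5*x^2)/(5*x^2 + 7)^2) evaluated at B_t = 10*(7 - 5*B_t^2)/(5*B_t^2 + 7)^2
  diffusion = (20*x/(5*x^2 + 7)) evaluated at B_t = 20*B_t/(5*B_t^2 + 7)
Therefore d(2*log(B_t^2 + 7/5)) = (10*(7 - 5*B_t^2)/(5*B_t^2 + 7)^2) dt + (20*B_t/(5*B_t^2 + 7)) dB_t.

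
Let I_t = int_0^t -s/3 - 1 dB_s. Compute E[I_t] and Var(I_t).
E[I_t] = 0; Var(I_t) = t*(t^2 + 9*t + 27)/27

The Itô integral of a deterministic integrand f(s) has mean 0 because each increment f(s) * (B_{s+ds} - B_s) has mean 0. By the Itô isometry:
  Var( int_0^t f(s) dB_s ) = E[ (int_0^t f(s) dB_s)^2 ] = int_0^t f(s)^2 ds.
Here f(s) = -s/3 - 1, so f(s)^2 = (s + 3)^2/9. Integrate:
  int_0^t ((s + 3)^2/9) ds = t*(t^2 + 9*t + 27)/27.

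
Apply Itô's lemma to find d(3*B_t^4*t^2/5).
d(3*B_t^4*t^2/5) = (6*B_t^2*t*(B_t^2 + 3*t)/5) dt + (12*B_t^3*t^2/5) dB_t

Itô's formula for f(t, x): d f(t, B_t) = (f_t + (1/2) f_xx) dt + f_x dB_t. Compute partials of f(t, x) = 3*t^2*x^4/5:
  f_t(t,x)  = 6*t*x^4/5
  f_x(t,x)  = 12*t^2*x^3/5
  f_xx(t,x) = 36*t^2*x^2/5
Assemble drift = f_t + (1/2) f_xx = 6*t*x^2*(3*t + x^2)/5 and diffusion = f_x = 12*t^2*x^3/5. Substituting x = B_t:
  d(3*B_t^4*t^2/5) = (6*B_t^2*t*(B_t^2 + 3*t)/5) dt + (12*B_t^3*t^2/5) dB_t.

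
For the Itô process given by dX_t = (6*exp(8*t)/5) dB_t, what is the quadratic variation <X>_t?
<X>_t = 9*exp(16*t)/100 - 9/100

For an Itô process dX_t = a(t) dt + b(t) dB_t, the quadratic variation is <X>_t = int_0^t b(s)^2 ds (the drift term does not contribute). Here b(s) = 6*exp(8*s)/5, so
  b(s)^2 = 36*exp(16*s)/25.
Integrating from 0 to t:
  <X>_t = int_0^t (36*exp(16*s)/25) ds = 9*exp(16*t)/100 - 9/100.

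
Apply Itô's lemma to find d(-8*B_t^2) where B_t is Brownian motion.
d(-8*B_t^2) = (-8) dt + (-16*B_t) dB_t

Itô's formula for f(B_t) gives d f(B_t) = f'(B_t) dB_t + (1/2) f''(B_t) dt. Compute derivatives of f(x) = -8*x^2:
  f'(x)  = -16*x
  f''(x) = -16
Substitute x = B_t and multiply the f'' term by 1/2:
  drift     = (1/2) * (-16) evaluated at B_t = -8
  diffusion = (-16*x) evaluated at B_t = -16*B_t
Therefore d(-8*B_t^2) = (-8) dt + (-16*B_t) dB_t.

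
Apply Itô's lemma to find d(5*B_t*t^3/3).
d(5*B_t*t^3/3) = (5*B_t*t^2) dt + (5*t^3/3) dB_t

Itô's formula for f(t, x): d f(t, B_t) = (f_t + (1/2) f_xx) dt + f_x dB_t. Compute partials of f(t, x) = 5*t^3*x/3:
  f_t(t,x)  = 5*t^2*x
  f_x(t,x)  = 5*t^3/3
  f_xx(t,x) = 0
Assemble drift = f_t + (1/2) f_xx = 5*t^2*x and diffusion = f_x = 5*t^3/3. Substituting x = B_t:
  d(5*B_t*t^3/3) = (5*B_t*t^2) dt + (5*t^3/3) dB_t.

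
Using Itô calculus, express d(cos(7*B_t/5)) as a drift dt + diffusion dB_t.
d(cos(7*B_t/5)) = (-49*cos(7*B_t/5)/50) dt + (-7*sin(7*B_t/5)/5) dB_t

Itô's formula for f(B_t) gives d f(B_t) = f'(B_t) dB_t + (1/2) f''(B_t) dt. Compute derivatives of f(x) = cos(7*x/5):
  f'(x)  = -7*sin(7*x/5)/5
  f''(x) = -49*cos(7*x/5)/25
Substitute x = B_t and multiply the f'' term by 1/2:
  drift     = (1/2) * (-49*cos(7*x/5)/25) evaluated at B_t = -49*cos(7*B_t/5)/50
  diffusion = (-7*sin(7*x/5)/5) evaluated at B_t = -7*sin(7*B_t/5)/5
Therefore d(cos(7*B_t/5)) = (-49*cos(7*B_t/5)/50) dt + (-7*sin(7*B_t/5)/5) dB_t.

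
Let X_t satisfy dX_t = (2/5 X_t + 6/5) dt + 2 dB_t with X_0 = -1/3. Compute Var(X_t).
Var(X_t) = 5*exp(4*t/5) - 5

The variance V(t) = Var(X_t) satisfies V'(t) = 2 a V(t) + c^2 with V(0) = 0 (drift coefficient is linear in X, diffusion is constant). With a = 2/5, c = 2, the solution is
  V(t) = (c^2 / (2 a)) * (exp(2 a t) - 1)
       = (2^2 / (2*(2/5))) * (exp((4/5) t) - 1)
       = 5*exp(4*t/5) - 5.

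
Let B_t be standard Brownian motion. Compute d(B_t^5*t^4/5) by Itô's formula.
d(B_t^5*t^4/5) = (B_t^3*t^3*(4*B_t^2/5 + 2*t)) dt + (B_t^4*t^4) dB_t

Itô's formula for f(t, x): d f(t, B_t) = (f_t + (1/2) f_xx) dt + f_x dB_t. Compute partials of f(t, x) = t^4*x^5/5:
  f_t(t,x)  = 4*t^3*x^5/5
  f_x(t,x)  = t^4*x^4
  f_xx(t,x) = 4*t^4*x^3
Assemble drift = f_t + (1/2) f_xx = t^3*x^3*(2*t + 4*x^2/5) and diffusion = f_x = t^4*x^4. Substituting x = B_t:
  d(B_t^5*t^4/5) = (B_t^3*t^3*(4*B_t^2/5 + 2*t)) dt + (B_t^4*t^4) dB_t.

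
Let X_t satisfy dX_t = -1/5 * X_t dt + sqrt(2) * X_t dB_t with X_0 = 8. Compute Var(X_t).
Var(X_t) = (64*exp(2*t) - 64)*exp(-2*t/5)

For GBM dX = mu X dt + sigma X dB with X_0 = x_0, apply Itô to Y = log X: dY = (mu - sigma^2/2) dt + sigma dB, so Y_t = log(x_0) + (mu - sigma^2/2) t + sigma B_t and hence X_t = x_0 * exp((mu - sigma^2/2) t + sigma B_t).
With mu = -1/5, sigma = sqrt(2), x_0 = 8, this gives:
  X_t = 8 * exp((-6/5) * t + (sqrt(2)) * B_t).
Since sigma*B_t ~ Normal(0, sigma^2 t), E[exp(sigma*B_t)] = exp(sigma^2 t / 2); so E[X_t] = x_0 * exp((mu - sigma^2/2) t) * exp(sigma^2 t / 2) = x_0 * exp(mu t) = 8*exp(-t/5).
Var(X_t) = E[X_t^2] - (E[X_t])^2 = x_0^2 * exp(2 mu t) * (exp(sigma^2 t) - 1) = (64*exp(2*t) - 64)*exp(-2*t/5).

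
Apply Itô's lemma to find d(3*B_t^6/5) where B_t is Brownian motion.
d(3*B_t^6/5) = (9*B_t^4) dt + (18*B_t^5/5) dB_t

Itô's formula for f(B_t) gives d f(B_t) = f'(B_t) dB_t + (1/2) f''(B_t) dt. Compute derivatives of f(x) = 3*x^6/5:
  f'(x)  = 18*x^5/5
  f''(x) = 18*x^4
Substitute x = B_t and multiply the f'' term by 1/2:
  drift     = (1/2) * (18*x^4) evaluated at B_t = 9*B_t^4
  diffusion = (18*x^5/5) evaluated at B_t = 18*B_t^5/5
Therefore d(3*B_t^6/5) = (9*B_t^4) dt + (18*B_t^5/5) dB_t.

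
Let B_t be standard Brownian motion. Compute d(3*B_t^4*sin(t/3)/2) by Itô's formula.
d(3*B_t^4*sin(t/3)/2) = (B_t^2*(B_t^2*cos(t/3) + 18*sin(t/3))/2) dt + (6*B_t^3*sin(t/3)) dB_t

Itô's formula for f(t, x): d f(t, B_t) = (f_t + (1/2) f_xx) dt + f_x dB_t. Compute partials of f(t, x) = 3*x^4*sin(t/3)/2:
  f_t(t,x)  = x^4*cos(t/3)/2
  f_x(t,x)  = 6*x^3*sin(t/3)
  f_xx(t,x) = 18*x^2*sin(t/3)
Assemble drift = f_t + (1/2) f_xx = x^2*(x^2*cos(t/3) + 18*sin(t/3))/2 and diffusion = f_x = 6*x^3*sin(t/3). Substituting x = B_t:
  d(3*B_t^4*sin(t/3)/2) = (B_t^2*(B_t^2*cos(t/3) + 18*sin(t/3))/2) dt + (6*B_t^3*sin(t/3)) dB_t.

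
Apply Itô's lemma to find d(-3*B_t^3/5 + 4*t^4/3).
d(-3*B_t^3/5 + 4*t^4/3) = (-9*B_t/5 + 16*t^3/3) dt + (-9*B_t^2/5) dB_t

Itô's formula for f(t, x): d f(t, B_t) = (f_t + (1/2) f_xx) dt + f_x dB_t. Compute partials of f(t, x) = 4*t^4/3 - 3*x^3/5:
  f_t(t,x)  = 16*t^3/3
  f_x(t,x)  = -9*x^2/5
  f_xx(t,x) = -18*x/5
Assemble drift = f_t + (1/2) f_xx = 16*t^3/3 - 9*x/5 and diffusion = f_x = -9*x^2/5. Substituting x = B_t:
  d(-3*B_t^3/5 + 4*t^4/3) = (-9*B_t/5 + 16*t^3/3) dt + (-9*B_t^2/5) dB_t.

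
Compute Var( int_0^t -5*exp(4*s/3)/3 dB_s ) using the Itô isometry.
Var = 25*exp(8*t/3)/24 - 25/24

The Itô integral of a deterministic integrand f(s) has mean 0 because each increment f(s) * (B_{s+ds} - B_s) has mean 0. By the Itô isometry:
  Var( int_0^t f(s) dB_s ) = E[ (int_0^t f(s) dB_s)^2 ] = int_0^t f(s)^2 ds.
Here f(s) = -5*exp(4*s/3)/3, so f(s)^2 = 25*exp(8*s/3)/9. Integrate:
  int_0^t (25*exp(8*s/3)/9) ds = 25*exp(8*t/3)/24 - 25/24.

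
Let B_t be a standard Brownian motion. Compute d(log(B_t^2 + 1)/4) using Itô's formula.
d(log(B_t^2 + 1)/4) = ((1 - B_t^2)/(4*(B_t^2 + 1)^2)) dt + (B_t/(2*(B_t^2 + 1))) dB_t

Itô's formula for f(B_t) gives d f(B_t) = f'(B_t) dB_t + (1/2) f''(B_t) dt. Compute derivatives of f(x) = log(x^2 + 1)/4:
  f'(x)  = x/(2*(x^2 + 1))
  f''(x) = (1 - x^2)/(2*(x^2 + 1)^2)
Substitute x = B_t and multiply the f'' term by 1/2:
  drift     = (1/2) * ((1 - x^2)/(2*(x^2 + 1)^2)) evaluated at B_t = (1 - B_t^2)/(4*(B_t^2 + 1)^2)
  diffusion = (x/(2*(x^2 + 1))) evaluated at B_t = B_t/(2*(B_t^2 + 1))
Therefore d(log(B_t^2 + 1)/4) = ((1 - B_t^2)/(4*(B_t^2 + 1)^2)) dt + (B_t/(2*(B_t^2 + 1))) dB_t.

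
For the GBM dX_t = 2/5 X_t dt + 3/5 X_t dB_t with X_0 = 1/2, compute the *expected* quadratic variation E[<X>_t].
E[<X>_t] = 9*exp(29*t/25)/116 - 9/116

<X>_t = int_0^t ((3/5) * X_s)^2 ds. Taking expectation inside the integral: E[<X>_t] = (3/5)^2 * int_0^t E[X_s^2] ds. For GBM, E[X_s^2] = x_0^2 * exp((2 mu + sigma^2) s). Integrating:
  E[<X>_t] = (3/5)^2 * (1/2)^2 * (exp((2*(2/5) + (3/5)^2) t) - 1) / (2*(2/5) + (3/5)^2)
           = (3/5)^2 * (1/2)^2 * (exp((29/25) t) - 1) / (29/25) = 9*exp(29*t/25)/116 - 9/116.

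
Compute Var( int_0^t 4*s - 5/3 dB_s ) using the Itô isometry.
Var = t*(48*t^2 - 60*t + 25)/9

The Itô integral of a deterministic integrand f(s) has mean 0 because each increment f(s) * (B_{s+ds} - B_s) has mean 0. By the Itô isometry:
  Var( int_0^t f(s) dB_s ) = E[ (int_0^t f(s) dB_s)^2 ] = int_0^t f(s)^2 ds.
Here f(s) = 4*s - 5/3, so f(s)^2 = (12*s - 5)^2/9. Integrate:
  int_0^t ((12*s - 5)^2/9) ds = t*(48*t^2 - 60*t + 25)/9.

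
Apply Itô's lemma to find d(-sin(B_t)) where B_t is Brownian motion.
d(-sin(B_t)) = (sin(B_t)/2) dt + (-cos(B_t)) dB_t

Itô's formula for f(B_t) gives d f(B_t) = f'(B_t) dB_t + (1/2) f''(B_t) dt. Compute derivatives of f(x) = -sin(x):
  f'(x)  = -cos(x)
  f''(x) = sin(x)
Substitute x = B_t and multiply the f'' term by 1/2:
  drift     = (1/2) * (sin(x)) evaluated at B_t = sin(B_t)/2
  diffusion = (-cos(x)) evaluated at B_t = -cos(B_t)
Therefore d(-sin(B_t)) = (sin(B_t)/2) dt + (-cos(B_t)) dB_t.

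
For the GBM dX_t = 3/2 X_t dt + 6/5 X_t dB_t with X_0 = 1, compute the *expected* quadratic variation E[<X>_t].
E[<X>_t] = 12*exp(111*t/25)/37 - 12/37

<X>_t = int_0^t ((6/5) * X_s)^2 ds. Taking expectation inside the integral: E[<X>_t] = (6/5)^2 * int_0^t E[X_s^2] ds. For GBM, E[X_s^2] = x_0^2 * exp((2 mu + sigma^2) s). Integrating:
  E[<X>_t] = (6/5)^2 * 1^2 * (exp((2*(3/2) + (6/5)^2) t) - 1) / (2*(3/2) + (6/5)^2)
           = (6/5)^2 * 1^2 * (exp((111/25) t) - 1) / (111/25) = 12*exp(111*t/25)/37 - 12/37.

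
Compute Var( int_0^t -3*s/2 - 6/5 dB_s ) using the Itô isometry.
Var = 3*t*(25*t^2 + 60*t + 48)/100

The Itô integral of a deterministic integrand f(s) has mean 0 because each increment f(s) * (B_{s+ds} - B_s) has mean 0. By the Itô isometry:
  Var( int_0^t f(s) dB_s ) = E[ (int_0^t f(s) dB_s)^2 ] = int_0^t f(s)^2 ds.
Here f(s) = -3*s/2 - 6/5, so f(s)^2 = 9*(5*s + 4)^2/100. Integrate:
  int_0^t (9*(5*s + 4)^2/100) ds = 3*t*(25*t^2 + 60*t + 48)/100.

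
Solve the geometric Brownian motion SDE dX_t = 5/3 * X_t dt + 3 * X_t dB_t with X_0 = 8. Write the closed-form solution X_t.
X_t = 8 * exp((-17/6) * t + (3) * B_t)

For GBM dX = mu X dt + sigma X dB with X_0 = x_0, apply Itô to Y = log X: dY = (mu - sigma^2/2) dt + sigma dB, so Y_t = log(x_0) + (mu - sigma^2/2) t + sigma B_t and hence X_t = x_0 * exp((mu - sigma^2/2) t + sigma B_t).
With mu = 5/3, sigma = 3, x_0 = 8, this gives:
  X_t = 8 * exp((-17/6) * t + (3) * B_t).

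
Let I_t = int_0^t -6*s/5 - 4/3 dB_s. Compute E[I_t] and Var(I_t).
E[I_t] = 0; Var(I_t) = 4*t*(27*t^2 + 90*t + 100)/225

The Itô integral of a deterministic integrand f(s) has mean 0 because each increment f(s) * (B_{s+ds} - B_s) has mean 0. By the Itô isometry:
  Var( int_0^t f(s) dB_s ) = E[ (int_0^t f(s) dB_s)^2 ] = int_0^t f(s)^2 ds.
Here f(s) = -6*s/5 - 4/3, so f(s)^2 = 4*(9*s + 10)^2/225. Integrate:
  int_0^t (4*(9*s + 10)^2/225) ds = 4*t*(27*t^2 + 90*t + 100)/225.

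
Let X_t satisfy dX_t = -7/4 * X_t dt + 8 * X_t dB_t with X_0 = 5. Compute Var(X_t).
Var(X_t) = (25*exp(64*t) - 25)*exp(-7*t/2)

For GBM dX = mu X dt + sigma X dB with X_0 = x_0, apply Itô to Y = log X: dY = (mu - sigma^2/2) dt + sigma dB, so Y_t = log(x_0) + (mu - sigma^2/2) t + sigma B_t and hence X_t = x_0 * exp((mu - sigma^2/2) t + sigma B_t).
With mu = -7/4, sigma = 8, x_0 = 5, this gives:
  X_t = 5 * exp((-135/4) * t + (8) * B_t).
Since sigma*B_t ~ Normal(0, sigma^2 t), E[exp(sigma*B_t)] = exp(sigma^2 t / 2); so E[X_t] = x_0 * exp((mu - sigma^2/2) t) * exp(sigma^2 t / 2) = x_0 * exp(mu t) = 5*exp(-7*t/4).
Var(X_t) = E[X_t^2] - (E[X_t])^2 = x_0^2 * exp(2 mu t) * (exp(sigma^2 t) - 1) = (25*exp(64*t) - 25)*exp(-7*t/2).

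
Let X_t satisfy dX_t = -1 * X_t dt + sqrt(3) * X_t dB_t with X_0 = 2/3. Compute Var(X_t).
Var(X_t) = (4*exp(3*t) - 4)*exp(-2*t)/9

For GBM dX = mu X dt + sigma X dB with X_0 = x_0, apply Itô to Y = log X: dY = (mu - sigma^2/2) dt + sigma dB, so Y_t = log(x_0) + (mu - sigma^2/2) t + sigma B_t and hence X_t = x_0 * exp((mu - sigma^2/2) t + sigma B_t).
With mu = -1, sigma = sqrt(3), x_0 = 2/3, this gives:
  X_t = 2/3 * exp((-5/2) * t + (sqrt(3)) * B_t).
Since sigma*B_t ~ Normal(0, sigma^2 t), E[exp(sigma*B_t)] = exp(sigma^2 t / 2); so E[X_t] = x_0 * exp((mu - sigma^2/2) t) * exp(sigma^2 t / 2) = x_0 * exp(mu t) = 2*exp(-t)/3.
Var(X_t) = E[X_t^2] - (E[X_t])^2 = x_0^2 * exp(2 mu t) * (exp(sigma^2 t) - 1) = (4*exp(3*t) - 4)*exp(-2*t)/9.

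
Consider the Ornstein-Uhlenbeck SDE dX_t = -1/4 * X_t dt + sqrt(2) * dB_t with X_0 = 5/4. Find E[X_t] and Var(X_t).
E[X_t] = 5*exp(-t/4)/4; Var(X_t) = 4 - 4*exp(-t/2)

The OU SDE dX = -theta X dt + sigma dB admits the integrating factor exp(theta t): d(exp(theta t) X_t) = sigma exp(theta t) dB_t. Integrating from 0 to t:
  X_t = x_0 * exp(-theta t) + sigma * int_0^t exp(-theta (t-s)) dB_s.
The Itô integral has mean 0 and (by the Itô isometry) variance sigma^2 * int_0^t exp(-2 theta (t - s)) ds = sigma^2 * (1 - exp(-2 theta t)) / (2 theta).
With theta = 1/4, sigma = sqrt(2), x_0 = 5/4:
  E[X_t] = 5/4 * exp(-1/4 t) = 5*exp(-t/4)/4
  Var(X_t) = (sqrt(2))^2 * (1 - exp(-2*1/4 t)) / (2 * 1/4) = 4 - 4*exp(-t/2).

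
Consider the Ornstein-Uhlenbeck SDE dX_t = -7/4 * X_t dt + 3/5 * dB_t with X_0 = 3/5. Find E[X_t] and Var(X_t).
E[X_t] = 3*exp(-7*t/4)/5; Var(X_t) = 18/175 - 18*exp(-7*t/2)/175

The OU SDE dX = -theta X dt + sigma dB admits the integrating factor exp(theta t): d(exp(theta t) X_t) = sigma exp(theta t) dB_t. Integrating from 0 to t:
  X_t = x_0 * exp(-theta t) + sigma * int_0^t exp(-theta (t-s)) dB_s.
The Itô integral has mean 0 and (by the Itô isometry) variance sigma^2 * int_0^t exp(-2 theta (t - s)) ds = sigma^2 * (1 - exp(-2 theta t)) / (2 theta).
With theta = 7/4, sigma = 3/5, x_0 = 3/5:
  E[X_t] = 3/5 * exp(-7/4 t) = 3*exp(-7*t/4)/5
  Var(X_t) = (3/5)^2 * (1 - exp(-2*7/4 t)) / (2 * 7/4) = 18/175 - 18*exp(-7*t/2)/175.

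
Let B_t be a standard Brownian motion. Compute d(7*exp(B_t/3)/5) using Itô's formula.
d(7*exp(B_t/3)/5) = (7*exp(B_t/3)/90) dt + (7*exp(B_t/3)/15) dB_t

Itô's formula for f(B_t) gives d f(B_t) = f'(B_t) dB_t + (1/2) f''(B_t) dt. Compute derivatives of f(x) = 7*exp(x/3)/5:
  f'(x)  = 7*exp(x/3)/15
  f''(x) = 7*exp(x/3)/45
Substitute x = B_t and multiply the f'' term by 1/2:
  drift     = (1/2) * (7*exp(x/3)/45) evaluated at B_t = 7*exp(B_t/3)/90
  diffusion = (7*exp(x/3)/15) evaluated at B_t = 7*exp(B_t/3)/15
Therefore d(7*exp(B_t/3)/5) = (7*exp(B_t/3)/90) dt + (7*exp(B_t/3)/15) dB_t.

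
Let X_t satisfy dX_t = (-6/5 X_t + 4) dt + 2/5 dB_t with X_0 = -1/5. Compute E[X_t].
E[X_t] = 10/3 - 53*exp(-6*t/5)/15

Taking expectations and using E[dB_t] = 0, the mean m(t) = E[X_t] satisfies the ODE m'(t) = a m(t) + b with m(0) = x_0. With a = -6/5, b = 4, x_0 = -1/5, the solution is
  m(t) = x_0 * exp(a t) + (b/a) * (exp(a t) - 1)
       = (-1/5) * exp((-6/5) t) + (4/(-6/5)) * (exp((-6/5) t) - 1)
       = 10/3 - 53*exp(-6*t/5)/15.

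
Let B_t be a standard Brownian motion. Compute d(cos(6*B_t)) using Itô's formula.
d(cos(6*B_t)) = (-18*cos(6*B_t)) dt + (-6*sin(6*B_t)) dB_t

Itô's formula for f(B_t) gives d f(B_t) = f'(B_t) dB_t + (1/2) f''(B_t) dt. Compute derivatives of f(x) = cos(6*x):
  f'(x)  = -6*sin(6*x)
  f''(x) = -36*cos(6*x)
Substitute x = B_t and multiply the f'' term by 1/2:
  drift     = (1/2) * (-36*cos(6*x)) evaluated at B_t = -18*cos(6*B_t)
  diffusion = (-6*sin(6*x)) evaluated at B_t = -6*sin(6*B_t)
Therefore d(cos(6*B_t)) = (-18*cos(6*B_t)) dt + (-6*sin(6*B_t)) dB_t.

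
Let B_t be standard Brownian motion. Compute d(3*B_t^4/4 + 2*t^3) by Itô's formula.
d(3*B_t^4/4 + 2*t^3) = (9*B_t^2/2 + 6*t^2) dt + (3*B_t^3) dB_t

Itô's formula for f(t, x): d f(t, B_t) = (f_t + (1/2) f_xx) dt + f_x dB_t. Compute partials of f(t, x) = 2*t^3 + 3*x^4/4:
  f_t(t,x)  = 6*t^2
  f_x(t,x)  = 3*x^3
  f_xx(t,x) = 9*x^2
Assemble drift = f_t + (1/2) f_xx = 6*t^2 + 9*x^2/2 and diffusion = f_x = 3*x^3. Substituting x = B_t:
  d(3*B_t^4/4 + 2*t^3) = (9*B_t^2/2 + 6*t^2) dt + (3*B_t^3) dB_t.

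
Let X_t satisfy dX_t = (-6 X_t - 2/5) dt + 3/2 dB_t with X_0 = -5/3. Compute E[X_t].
E[X_t] = -1/15 - 8*exp(-6*t)/5

Taking expectations and using E[dB_t] = 0, the mean m(t) = E[X_t] satisfies the ODE m'(t) = a m(t) + b with m(0) = x_0. With a = -6, b = -2/5, x_0 = -5/3, the solution is
  m(t) = x_0 * exp(a t) + (b/a) * (exp(a t) - 1)
       = (-5/3) * exp((-6) t) + ((-2/5)/(-6)) * (exp((-6) t) - 1)
       = -1/15 - 8*exp(-6*t)/5.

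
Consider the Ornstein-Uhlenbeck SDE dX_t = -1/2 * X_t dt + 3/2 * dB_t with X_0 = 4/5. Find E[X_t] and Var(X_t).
E[X_t] = 4*exp(-t/2)/5; Var(X_t) = 9/4 - 9*exp(-t)/4

The OU SDE dX = -theta X dt + sigma dB admits the integrating factor exp(theta t): d(exp(theta t) X_t) = sigma exp(theta t) dB_t. Integrating from 0 to t:
  X_t = x_0 * exp(-theta t) + sigma * int_0^t exp(-theta (t-s)) dB_s.
The Itô integral has mean 0 and (by the Itô isometry) variance sigma^2 * int_0^t exp(-2 theta (t - s)) ds = sigma^2 * (1 - exp(-2 theta t)) / (2 theta).
With theta = 1/2, sigma = 3/2, x_0 = 4/5:
  E[X_t] = 4/5 * exp(-1/2 t) = 4*exp(-t/2)/5
  Var(X_t) = (3/2)^2 * (1 - exp(-2*1/2 t)) / (2 * 1/2) = 9/4 - 9*exp(-t)/4.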